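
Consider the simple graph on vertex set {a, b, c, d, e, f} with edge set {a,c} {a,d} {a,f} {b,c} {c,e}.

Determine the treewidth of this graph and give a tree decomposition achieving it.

Every bag has size at most 2, so the width is 2 − 1 = 1 and tw(G) ≤ 1. Any graph with an edge has treewidth ≥ 1, and G has the edge a–c. The upper and lower bounds meet at 1, so that is the treewidth.

Treewidth 1.
One optimal decomposition is:
Bags: B1 = {a, c}  B2 = {b, c}  B3 = {a, d}  B4 = {c, e}  B5 = {a, f}
Tree: B1–B2, B1–B3, B2–B4, B1–B5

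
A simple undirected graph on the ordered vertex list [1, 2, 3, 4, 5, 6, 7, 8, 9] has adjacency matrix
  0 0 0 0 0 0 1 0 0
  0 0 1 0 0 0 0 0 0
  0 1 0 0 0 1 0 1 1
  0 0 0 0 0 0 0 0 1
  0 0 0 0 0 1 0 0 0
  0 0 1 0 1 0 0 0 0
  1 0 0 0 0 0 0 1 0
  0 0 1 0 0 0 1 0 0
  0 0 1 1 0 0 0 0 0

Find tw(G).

A width-1 tree decomposition is:
Bags: B1 = {7, 8}  B2 = {1, 7}  B3 = {3, 8}  B4 = {3, 6}  B5 = {2, 3}  B6 = {3, 9}  B7 = {5, 6}  B8 = {4, 9}
Tree: B1–B2, B1–B3, B3–B4, B3–B5, B5–B6, B4–B7, B6–B8
Each bag holds 2 vertices, so the decomposition has width 1, which upper-bounds the treewidth. Any graph with an edge has treewidth ≥ 1, and G has the edge 7–8. Combining the bounds, tw(G) = 1.

1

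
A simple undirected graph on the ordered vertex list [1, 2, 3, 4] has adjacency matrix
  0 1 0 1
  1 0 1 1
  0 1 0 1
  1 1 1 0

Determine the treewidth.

2

A width-2 tree decomposition is:
Bags: B1 = {1, 2, 4}  B2 = {2, 3, 4}
Tree: B1–B2
Every bag has size at most 3, so the width is 3 − 1 = 2 and tw(G) ≤ 2. Conversely, {1, 2, 4} is a clique of size 3, and the vertices of any clique must share a bag in every tree decomposition; so some bag has ≥ 3 vertices and tw(G) ≥ 2. Therefore the treewidth is 2.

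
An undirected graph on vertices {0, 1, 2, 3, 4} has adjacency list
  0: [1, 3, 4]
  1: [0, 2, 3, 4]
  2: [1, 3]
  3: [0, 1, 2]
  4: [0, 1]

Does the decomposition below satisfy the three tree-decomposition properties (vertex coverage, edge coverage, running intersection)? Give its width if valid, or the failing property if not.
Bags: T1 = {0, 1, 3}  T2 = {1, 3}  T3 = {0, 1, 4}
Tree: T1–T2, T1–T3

No — vertex 2 appears in no bag.

A tree decomposition must satisfy three properties: every vertex lies in some bag; for every edge, both endpoints lie together in some bag; and for every vertex, the bags containing it form a connected subtree. Here vertex 2 appears in no bag, so the decomposition is invalid.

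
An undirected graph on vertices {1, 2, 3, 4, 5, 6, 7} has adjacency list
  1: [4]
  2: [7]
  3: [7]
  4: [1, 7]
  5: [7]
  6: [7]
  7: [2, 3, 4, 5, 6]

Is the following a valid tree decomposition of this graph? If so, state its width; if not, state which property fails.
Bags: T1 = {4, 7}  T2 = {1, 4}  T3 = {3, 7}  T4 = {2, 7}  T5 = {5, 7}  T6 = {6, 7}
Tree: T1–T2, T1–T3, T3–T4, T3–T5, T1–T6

Every vertex of G appears in some bag (union = {1, 2, 3, 4, 5, 6, 7}); every edge is covered by a bag; and for each vertex v the set of bags containing v is connected in the bag tree. The decomposition is therefore valid. The largest bag has 2 vertices, so the width is 1.

Yes; width 1.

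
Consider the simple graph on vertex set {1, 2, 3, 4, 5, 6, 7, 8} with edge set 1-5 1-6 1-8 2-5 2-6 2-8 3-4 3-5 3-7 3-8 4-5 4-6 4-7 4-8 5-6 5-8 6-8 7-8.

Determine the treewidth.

3

A width-3 tree decomposition is:
Bags: B1 = {4, 5, 6, 8}  B2 = {3, 4, 5, 8}  B3 = {3, 4, 7, 8}  B4 = {1, 5, 6, 8}  B5 = {2, 5, 6, 8}
Tree: B1–B2, B2–B3, B1–B4, B4–B5
The largest bag has 4 vertices, giving width 3; this decomposition certifies tw(G) ≤ 3. On the other hand G contains the 4-clique {3, 4, 5, 8}. A clique must lie in a single bag of any decomposition, so no decomposition can have width below 3. Hence tw(G) = 3 exactly.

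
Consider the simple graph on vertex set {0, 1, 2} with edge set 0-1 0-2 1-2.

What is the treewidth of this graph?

2

A width-2 tree decomposition is:
Bags: B1 = {0, 1, 2}
Tree: (single bag)
A single bag containing all 3 vertices is trivially a valid decomposition of width 2. On the other hand G contains the 3-clique {0, 1, 2}. A clique must lie in a single bag of any decomposition, so no decomposition can have width below 2. The upper and lower bounds meet at 2, so that is the treewidth.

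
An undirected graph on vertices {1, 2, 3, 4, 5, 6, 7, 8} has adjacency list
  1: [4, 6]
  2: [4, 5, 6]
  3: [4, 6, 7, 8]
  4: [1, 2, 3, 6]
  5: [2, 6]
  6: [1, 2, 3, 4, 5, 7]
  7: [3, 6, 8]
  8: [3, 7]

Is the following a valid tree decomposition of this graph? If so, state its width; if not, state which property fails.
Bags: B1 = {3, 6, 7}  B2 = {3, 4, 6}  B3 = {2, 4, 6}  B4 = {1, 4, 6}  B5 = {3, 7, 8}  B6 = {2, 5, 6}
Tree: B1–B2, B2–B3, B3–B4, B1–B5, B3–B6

Yes; width 2.

Every vertex of G appears in some bag (union = {1, 2, 3, 4, 5, 6, 7, 8}); every edge is covered by a bag; and for each vertex v the set of bags containing v is connected in the bag tree. The decomposition is therefore valid. The largest bag has 3 vertices, so the width is 2.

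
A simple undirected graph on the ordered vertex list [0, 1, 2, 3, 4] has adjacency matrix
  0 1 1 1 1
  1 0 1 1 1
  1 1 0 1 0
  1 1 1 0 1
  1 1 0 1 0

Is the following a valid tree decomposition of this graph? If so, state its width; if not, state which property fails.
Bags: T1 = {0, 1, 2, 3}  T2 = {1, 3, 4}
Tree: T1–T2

A tree decomposition must satisfy three properties: every vertex lies in some bag; for every edge, both endpoints lie together in some bag; and for every vertex, the bags containing it form a connected subtree. Here edge (0,4) lies in no bag, so the decomposition is invalid.

No — edge (0,4) lies in no bag.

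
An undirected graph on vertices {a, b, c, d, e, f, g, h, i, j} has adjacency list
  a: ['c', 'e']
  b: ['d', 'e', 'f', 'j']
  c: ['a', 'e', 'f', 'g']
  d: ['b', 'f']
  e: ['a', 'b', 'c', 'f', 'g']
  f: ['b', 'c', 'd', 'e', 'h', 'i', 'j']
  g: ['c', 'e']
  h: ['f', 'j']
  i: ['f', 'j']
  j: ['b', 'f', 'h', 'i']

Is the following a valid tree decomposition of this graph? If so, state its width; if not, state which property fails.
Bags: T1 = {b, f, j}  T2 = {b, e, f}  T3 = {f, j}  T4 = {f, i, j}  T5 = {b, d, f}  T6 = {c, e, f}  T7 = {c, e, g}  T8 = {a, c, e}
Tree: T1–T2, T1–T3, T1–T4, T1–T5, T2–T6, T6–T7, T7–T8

A tree decomposition must satisfy three properties: every vertex lies in some bag; for every edge, both endpoints lie together in some bag; and for every vertex, the bags containing it form a connected subtree. Here vertex h appears in no bag, so the decomposition is invalid.

No — vertex h appears in no bag.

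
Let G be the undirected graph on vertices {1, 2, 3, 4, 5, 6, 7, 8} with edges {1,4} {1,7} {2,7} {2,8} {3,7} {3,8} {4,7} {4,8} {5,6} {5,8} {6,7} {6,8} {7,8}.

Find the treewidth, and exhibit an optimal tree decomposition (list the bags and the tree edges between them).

Treewidth 2.
One optimal decomposition is:
Bags: B1 = {4, 7, 8}  B2 = {3, 7, 8}  B3 = {1, 4, 7}  B4 = {6, 7, 8}  B5 = {2, 7, 8}  B6 = {5, 6, 8}
Tree: B1–B2, B1–B3, B1–B4, B1–B5, B4–B6

Each bag holds 3 vertices, so the decomposition has width 2, which upper-bounds the treewidth. For the lower bound, the 3 vertices {5, 6, 8} are pairwise adjacent, and any tree decomposition puts a clique entirely inside one bag — forcing width ≥ 2. The upper and lower bounds meet at 2, so that is the treewidth.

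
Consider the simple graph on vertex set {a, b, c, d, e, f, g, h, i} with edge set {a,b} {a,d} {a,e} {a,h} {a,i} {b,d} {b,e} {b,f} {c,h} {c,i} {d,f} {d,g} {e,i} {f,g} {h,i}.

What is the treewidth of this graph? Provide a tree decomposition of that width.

Treewidth 2.
Bags: B1 = {a, b, d}  B2 = {a, b, e}  B3 = {b, d, f}  B4 = {a, e, i}  B5 = {d, f, g}  B6 = {a, h, i}  B7 = {c, h, i}
Tree: B1–B2, B1–B3, B2–B4, B3–B5, B4–B6, B6–B7

The largest bag has 3 vertices, giving width 2; this decomposition certifies tw(G) ≤ 2. Conversely, {d, f, g} is a clique of size 3, and the vertices of any clique must share a bag in every tree decomposition; so some bag has ≥ 3 vertices and tw(G) ≥ 2. Hence tw(G) = 2 exactly.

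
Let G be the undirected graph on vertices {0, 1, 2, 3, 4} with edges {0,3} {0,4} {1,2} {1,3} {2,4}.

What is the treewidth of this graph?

A width-2 tree decomposition is:
Bags: B1 = {0, 3, 4}  B2 = {2, 3, 4}  B3 = {1, 2, 3}
Tree: B1–B2, B2–B3
Every bag has size at most 3, so the width is 3 − 1 = 2 and tw(G) ≤ 2. The edges 3–0–4–2–1–3 form a cycle, so G is not a tree and its treewidth is at least 2. The upper and lower bounds meet at 2, so that is the treewidth.

2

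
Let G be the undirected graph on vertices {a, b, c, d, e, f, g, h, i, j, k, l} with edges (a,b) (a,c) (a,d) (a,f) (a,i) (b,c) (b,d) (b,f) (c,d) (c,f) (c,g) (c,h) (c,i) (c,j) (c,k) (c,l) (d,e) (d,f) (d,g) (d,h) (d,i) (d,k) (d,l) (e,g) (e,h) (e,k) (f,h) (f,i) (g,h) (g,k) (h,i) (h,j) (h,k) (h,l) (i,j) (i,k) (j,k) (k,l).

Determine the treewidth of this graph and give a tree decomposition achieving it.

The largest bag has 5 vertices, giving width 4; this decomposition certifies tw(G) ≤ 4. On the other hand G contains the 5-clique {d, e, g, h, k}. A clique must lie in a single bag of any decomposition, so no decomposition can have width below 4. Combining the bounds, tw(G) = 4.

Treewidth 4.
Bags: B1 = {c, d, g, h, k}  B2 = {c, d, h, i, k}  B3 = {c, d, f, h, i}  B4 = {a, c, d, f, i}  B5 = {d, e, g, h, k}  B6 = {a, b, c, d, f}  B7 = {c, d, h, k, l}  B8 = {c, h, i, j, k}
Tree: B1–B2, B2–B3, B3–B4, B1–B5, B4–B6, B1–B7, B2–B8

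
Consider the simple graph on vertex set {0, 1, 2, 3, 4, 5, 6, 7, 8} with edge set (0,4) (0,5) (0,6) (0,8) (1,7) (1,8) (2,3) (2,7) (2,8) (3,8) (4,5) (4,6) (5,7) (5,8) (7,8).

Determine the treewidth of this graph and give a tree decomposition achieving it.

The largest bag has 3 vertices, giving width 2; this decomposition certifies tw(G) ≤ 2. Conversely, {0, 5, 8} is a clique of size 3, and the vertices of any clique must share a bag in every tree decomposition; so some bag has ≥ 3 vertices and tw(G) ≥ 2. Hence tw(G) = 2 exactly.

Treewidth 2.
Bags: B1 = {5, 7, 8}  B2 = {0, 5, 8}  B3 = {1, 7, 8}  B4 = {2, 7, 8}  B5 = {2, 3, 8}  B6 = {0, 4, 5}  B7 = {0, 4, 6}
Tree: B1–B2, B1–B3, B3–B4, B4–B5, B2–B6, B6–B7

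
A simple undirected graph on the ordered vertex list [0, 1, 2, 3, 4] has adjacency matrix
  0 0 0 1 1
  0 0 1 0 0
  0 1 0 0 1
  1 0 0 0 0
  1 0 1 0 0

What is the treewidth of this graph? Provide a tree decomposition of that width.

Treewidth 1.
Bags: B1 = {0, 3}  B2 = {0, 4}  B3 = {2, 4}  B4 = {1, 2}
Tree: B1–B2, B2–B3, B3–B4

Each bag holds 2 vertices, so the decomposition has width 1, which upper-bounds the treewidth. Any graph with an edge has treewidth ≥ 1, and G has the edge 3–0. Therefore the treewidth is 1.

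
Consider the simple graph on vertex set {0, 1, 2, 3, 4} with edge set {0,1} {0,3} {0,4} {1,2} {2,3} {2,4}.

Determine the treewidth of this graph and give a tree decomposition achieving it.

Treewidth 2.
One such decomposition:
Bags: B1 = {0, 2, 3}  B2 = {0, 2, 4}  B3 = {0, 1, 2}
Tree: B1–B2, B2–B3

Each bag holds 3 vertices, so the decomposition has width 2, which upper-bounds the treewidth. The edges 0–3–2–4–0 form a cycle, so G is not a tree and its treewidth is at least 2. Hence tw(G) = 2 exactly.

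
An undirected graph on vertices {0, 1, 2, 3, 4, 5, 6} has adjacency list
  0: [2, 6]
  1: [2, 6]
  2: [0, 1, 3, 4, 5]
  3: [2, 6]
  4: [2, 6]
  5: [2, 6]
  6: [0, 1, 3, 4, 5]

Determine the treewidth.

2

A width-2 tree decomposition is:
Bags: B1 = {2, 3, 6}  B2 = {2, 4, 6}  B3 = {0, 2, 6}  B4 = {1, 2, 6}  B5 = {2, 5, 6}
Tree: B1–B2, B2–B3, B3–B4, B4–B5
Every bag has size at most 3, so the width is 3 − 1 = 2 and tw(G) ≤ 2. For the lower bound, G contains the cycle 2–3–6–4–2, so G is not a forest; only forests have treewidth ≤ 1, hence tw(G) ≥ 2. Combining the bounds, tw(G) = 2.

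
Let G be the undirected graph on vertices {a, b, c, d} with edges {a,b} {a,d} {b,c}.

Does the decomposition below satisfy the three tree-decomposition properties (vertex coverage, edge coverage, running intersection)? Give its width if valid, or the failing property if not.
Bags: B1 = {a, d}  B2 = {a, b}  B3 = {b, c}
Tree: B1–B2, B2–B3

Every vertex of G appears in some bag (union = {a, b, c, d}); every edge is covered by a bag; and for each vertex v the set of bags containing v is connected in the bag tree. The decomposition is therefore valid. The largest bag has 2 vertices, so the width is 1.

Yes; width 1.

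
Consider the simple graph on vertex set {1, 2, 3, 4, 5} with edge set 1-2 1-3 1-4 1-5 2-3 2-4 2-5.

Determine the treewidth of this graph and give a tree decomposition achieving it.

Every bag has size at most 3, so the width is 3 − 1 = 2 and tw(G) ≤ 2. On the other hand G contains the 3-clique {1, 2, 3}. A clique must lie in a single bag of any decomposition, so no decomposition can have width below 2. Combining the bounds, tw(G) = 2.

Treewidth 2.
One such decomposition:
Bags: B1 = {1, 2, 3}  B2 = {1, 2, 5}  B3 = {1, 2, 4}
Tree: B1–B2, B1–B3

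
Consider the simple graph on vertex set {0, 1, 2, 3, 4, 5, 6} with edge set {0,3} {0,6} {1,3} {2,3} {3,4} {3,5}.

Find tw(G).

A width-1 tree decomposition is:
Bags: B1 = {0, 3}  B2 = {1, 3}  B3 = {3, 4}  B4 = {3, 5}  B5 = {2, 3}  B6 = {0, 6}
Tree: B1–B2, B2–B3, B1–B4, B1–B5, B1–B6
The largest bag has 2 vertices, giving width 1; this decomposition certifies tw(G) ≤ 1. Since G has at least one edge (e.g. 0–3), it is not an edgeless graph, so tw(G) ≥ 1. The upper and lower bounds meet at 1, so that is the treewidth.

1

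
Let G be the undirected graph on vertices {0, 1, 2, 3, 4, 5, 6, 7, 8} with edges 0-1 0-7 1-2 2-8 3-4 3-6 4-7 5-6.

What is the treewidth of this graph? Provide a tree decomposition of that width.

The largest bag has 2 vertices, giving width 1; this decomposition certifies tw(G) ≤ 1. G has an edge, so its treewidth is at least 1. Combining the bounds, tw(G) = 1.

Treewidth 1.
One optimal decomposition is:
Bags: B1 = {5, 6}  B2 = {3, 6}  B3 = {3, 4}  B4 = {4, 7}  B5 = {0, 7}  B6 = {0, 1}  B7 = {1, 2}  B8 = {2, 8}
Tree: B1–B2, B2–B3, B3–B4, B4–B5, B5–B6, B6–B7, B7–B8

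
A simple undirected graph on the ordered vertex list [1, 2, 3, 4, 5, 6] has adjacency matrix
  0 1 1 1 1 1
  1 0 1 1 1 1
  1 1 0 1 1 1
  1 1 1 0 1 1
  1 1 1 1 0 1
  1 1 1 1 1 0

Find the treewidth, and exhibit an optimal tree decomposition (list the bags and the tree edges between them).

With just one bag of size 6, the width is 6 − 1 = 5, so tw(G) ≤ 5. Conversely, {1, 2, 3, 4, 5, 6} is a clique of size 6, and the vertices of any clique must share a bag in every tree decomposition; so some bag has ≥ 6 vertices and tw(G) ≥ 5. Combining the bounds, tw(G) = 5.

Treewidth 5.
Bags: B1 = {1, 2, 3, 4, 5, 6}
Tree: (single bag)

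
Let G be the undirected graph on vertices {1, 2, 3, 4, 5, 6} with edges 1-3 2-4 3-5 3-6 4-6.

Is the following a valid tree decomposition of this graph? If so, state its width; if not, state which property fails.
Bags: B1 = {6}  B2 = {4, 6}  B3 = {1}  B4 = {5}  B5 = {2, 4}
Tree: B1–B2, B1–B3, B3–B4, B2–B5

A tree decomposition must satisfy three properties: every vertex lies in some bag; for every edge, both endpoints lie together in some bag; and for every vertex, the bags containing it form a connected subtree. Here vertex 3 appears in no bag, so the decomposition is invalid.

No — vertex 3 appears in no bag.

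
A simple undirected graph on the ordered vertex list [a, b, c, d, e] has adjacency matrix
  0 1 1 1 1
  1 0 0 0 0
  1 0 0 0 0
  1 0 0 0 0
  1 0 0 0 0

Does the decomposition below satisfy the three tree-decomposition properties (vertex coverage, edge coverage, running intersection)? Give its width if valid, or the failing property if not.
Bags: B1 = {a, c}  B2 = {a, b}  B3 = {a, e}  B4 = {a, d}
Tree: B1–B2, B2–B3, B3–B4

Checking the three conditions: (i) the bags cover all of {a, b, c, d, e}; (ii) for each edge, some bag contains both endpoints; (iii) the bags containing any fixed vertex form a subtree. All hold, so the decomposition is valid with width 2 − 1 = 1.

Yes; width 1.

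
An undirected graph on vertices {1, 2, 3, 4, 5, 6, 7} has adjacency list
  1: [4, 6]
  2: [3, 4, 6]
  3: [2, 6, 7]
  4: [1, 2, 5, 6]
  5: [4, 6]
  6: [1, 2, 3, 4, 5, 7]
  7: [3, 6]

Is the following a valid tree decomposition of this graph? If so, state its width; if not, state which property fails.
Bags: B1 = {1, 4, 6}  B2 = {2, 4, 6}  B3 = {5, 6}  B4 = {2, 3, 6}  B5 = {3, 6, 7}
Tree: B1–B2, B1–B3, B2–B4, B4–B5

No — edge (4,5) lies in no bag.

A tree decomposition must satisfy three properties: every vertex lies in some bag; for every edge, both endpoints lie together in some bag; and for every vertex, the bags containing it form a connected subtree. Here edge (4,5) lies in no bag, so the decomposition is invalid.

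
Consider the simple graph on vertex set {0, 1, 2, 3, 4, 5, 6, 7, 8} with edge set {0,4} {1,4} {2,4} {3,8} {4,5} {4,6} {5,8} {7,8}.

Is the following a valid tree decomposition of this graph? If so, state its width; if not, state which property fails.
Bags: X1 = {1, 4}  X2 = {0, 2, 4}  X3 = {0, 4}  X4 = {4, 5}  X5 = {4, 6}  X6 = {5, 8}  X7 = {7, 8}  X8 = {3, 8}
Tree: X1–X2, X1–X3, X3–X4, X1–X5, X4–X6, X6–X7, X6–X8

No — bags containing vertex 0 are not connected in the tree.

A tree decomposition must satisfy three properties: every vertex lies in some bag; for every edge, both endpoints lie together in some bag; and for every vertex, the bags containing it form a connected subtree. Here bags containing vertex 0 are not connected in the tree, so the decomposition is invalid.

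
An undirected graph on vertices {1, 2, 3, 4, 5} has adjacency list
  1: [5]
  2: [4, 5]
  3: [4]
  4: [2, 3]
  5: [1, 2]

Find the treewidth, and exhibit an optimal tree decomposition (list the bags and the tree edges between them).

The largest bag has 2 vertices, giving width 1; this decomposition certifies tw(G) ≤ 1. Any graph with an edge has treewidth ≥ 1, and G has the edge 1–5. Therefore the treewidth is 1.

Treewidth 1.
Bags: B1 = {1, 5}  B2 = {2, 5}  B3 = {2, 4}  B4 = {3, 4}
Tree: B1–B2, B2–B3, B3–B4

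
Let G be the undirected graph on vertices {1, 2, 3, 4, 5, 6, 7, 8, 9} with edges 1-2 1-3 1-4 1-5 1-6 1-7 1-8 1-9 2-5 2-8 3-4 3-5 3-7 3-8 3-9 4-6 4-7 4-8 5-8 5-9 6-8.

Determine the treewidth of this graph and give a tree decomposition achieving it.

Treewidth 3.
One such decomposition:
Bags: B1 = {1, 3, 5, 8}  B2 = {1, 3, 4, 8}  B3 = {1, 2, 5, 8}  B4 = {1, 4, 6, 8}  B5 = {1, 3, 5, 9}  B6 = {1, 3, 4, 7}
Tree: B1–B2, B1–B3, B2–B4, B1–B5, B2–B6

Each bag holds 4 vertices, so the decomposition has width 3, which upper-bounds the treewidth. Conversely, {1, 2, 5, 8} is a clique of size 4, and the vertices of any clique must share a bag in every tree decomposition; so some bag has ≥ 4 vertices and tw(G) ≥ 3. Hence tw(G) = 3 exactly.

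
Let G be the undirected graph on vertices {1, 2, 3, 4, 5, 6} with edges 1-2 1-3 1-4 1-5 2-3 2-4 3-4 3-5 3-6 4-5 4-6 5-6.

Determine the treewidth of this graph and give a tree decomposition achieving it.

Treewidth 3.
One optimal decomposition is:
Bags: B1 = {1, 3, 4, 5}  B2 = {1, 2, 3, 4}  B3 = {3, 4, 5, 6}
Tree: B1–B2, B1–B3

Every bag has size at most 4, so the width is 4 − 1 = 3 and tw(G) ≤ 3. On the other hand G contains the 4-clique {1, 2, 3, 4}. A clique must lie in a single bag of any decomposition, so no decomposition can have width below 3. Hence tw(G) = 3 exactly.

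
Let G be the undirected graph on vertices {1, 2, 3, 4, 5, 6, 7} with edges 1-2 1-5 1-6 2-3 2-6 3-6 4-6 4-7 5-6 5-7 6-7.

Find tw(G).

A width-2 tree decomposition is:
Bags: B1 = {1, 2, 6}  B2 = {1, 5, 6}  B3 = {5, 6, 7}  B4 = {2, 3, 6}  B5 = {4, 6, 7}
Tree: B1–B2, B2–B3, B1–B4, B3–B5
Each bag holds 3 vertices, so the decomposition has width 2, which upper-bounds the treewidth. On the other hand G contains the 3-clique {1, 2, 6}. A clique must lie in a single bag of any decomposition, so no decomposition can have width below 2. Hence tw(G) = 2 exactly.

2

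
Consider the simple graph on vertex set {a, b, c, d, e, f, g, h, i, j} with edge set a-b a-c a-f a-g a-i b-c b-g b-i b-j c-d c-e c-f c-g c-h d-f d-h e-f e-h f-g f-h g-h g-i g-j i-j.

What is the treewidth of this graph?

A width-3 tree decomposition is:
Bags: B1 = {a, c, f, g}  B2 = {a, b, c, g}  B3 = {a, b, g, i}  B4 = {c, f, g, h}  B5 = {b, g, i, j}  B6 = {c, d, f, h}  B7 = {c, e, f, h}
Tree: B1–B2, B2–B3, B1–B4, B3–B5, B4–B6, B4–B7
The largest bag has 4 vertices, giving width 3; this decomposition certifies tw(G) ≤ 3. For the lower bound, the 4 vertices {c, d, f, h} are pairwise adjacent, and any tree decomposition puts a clique entirely inside one bag — forcing width ≥ 3. Hence tw(G) = 3 exactly.

3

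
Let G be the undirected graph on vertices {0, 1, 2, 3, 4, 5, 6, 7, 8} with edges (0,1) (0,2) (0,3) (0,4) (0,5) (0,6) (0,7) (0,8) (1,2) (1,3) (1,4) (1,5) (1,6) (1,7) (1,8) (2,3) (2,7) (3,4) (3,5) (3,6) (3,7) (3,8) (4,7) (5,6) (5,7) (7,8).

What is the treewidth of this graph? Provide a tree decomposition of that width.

The largest bag has 5 vertices, giving width 4; this decomposition certifies tw(G) ≤ 4. For the lower bound, the 5 vertices {0, 1, 3, 5, 6} are pairwise adjacent, and any tree decomposition puts a clique entirely inside one bag — forcing width ≥ 4. Combining the bounds, tw(G) = 4.

Treewidth 4.
Bags: B1 = {0, 1, 3, 5, 7}  B2 = {0, 1, 2, 3, 7}  B3 = {0, 1, 3, 7, 8}  B4 = {0, 1, 3, 5, 6}  B5 = {0, 1, 3, 4, 7}
Tree: B1–B2, B1–B3, B1–B4, B1–B5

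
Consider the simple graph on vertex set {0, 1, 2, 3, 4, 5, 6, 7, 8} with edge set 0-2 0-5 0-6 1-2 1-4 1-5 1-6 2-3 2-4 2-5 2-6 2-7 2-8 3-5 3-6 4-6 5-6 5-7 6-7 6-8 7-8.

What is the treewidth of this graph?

3

A width-3 tree decomposition is:
Bags: B1 = {2, 5, 6, 7}  B2 = {1, 2, 5, 6}  B3 = {2, 3, 5, 6}  B4 = {1, 2, 4, 6}  B5 = {0, 2, 5, 6}  B6 = {2, 6, 7, 8}
Tree: B1–B2, B2–B3, B2–B4, B2–B5, B1–B6
Every bag has size at most 4, so the width is 4 − 1 = 3 and tw(G) ≤ 3. On the other hand G contains the 4-clique {2, 6, 7, 8}. A clique must lie in a single bag of any decomposition, so no decomposition can have width below 3. The upper and lower bounds meet at 3, so that is the treewidth.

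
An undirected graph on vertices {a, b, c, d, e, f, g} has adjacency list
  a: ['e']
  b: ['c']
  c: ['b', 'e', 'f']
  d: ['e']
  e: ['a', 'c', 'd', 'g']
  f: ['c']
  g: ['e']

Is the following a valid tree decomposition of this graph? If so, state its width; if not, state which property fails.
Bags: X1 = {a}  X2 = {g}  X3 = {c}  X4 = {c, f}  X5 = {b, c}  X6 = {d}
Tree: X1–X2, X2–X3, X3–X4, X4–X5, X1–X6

A tree decomposition must satisfy three properties: every vertex lies in some bag; for every edge, both endpoints lie together in some bag; and for every vertex, the bags containing it form a connected subtree. Here vertex e appears in no bag, so the decomposition is invalid.

No — vertex e appears in no bag.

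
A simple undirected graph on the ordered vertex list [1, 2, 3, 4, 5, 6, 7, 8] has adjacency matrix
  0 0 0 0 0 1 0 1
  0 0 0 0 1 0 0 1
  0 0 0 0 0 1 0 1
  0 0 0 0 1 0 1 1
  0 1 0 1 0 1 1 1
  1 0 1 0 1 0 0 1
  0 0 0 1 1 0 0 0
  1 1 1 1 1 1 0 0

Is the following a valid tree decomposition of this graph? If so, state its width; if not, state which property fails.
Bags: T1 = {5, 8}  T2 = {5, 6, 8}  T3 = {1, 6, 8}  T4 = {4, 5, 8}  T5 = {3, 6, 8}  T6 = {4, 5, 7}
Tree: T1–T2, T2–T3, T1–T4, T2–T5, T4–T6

No — vertex 2 appears in no bag.

A tree decomposition must satisfy three properties: every vertex lies in some bag; for every edge, both endpoints lie together in some bag; and for every vertex, the bags containing it form a connected subtree. Here vertex 2 appears in no bag, so the decomposition is invalid.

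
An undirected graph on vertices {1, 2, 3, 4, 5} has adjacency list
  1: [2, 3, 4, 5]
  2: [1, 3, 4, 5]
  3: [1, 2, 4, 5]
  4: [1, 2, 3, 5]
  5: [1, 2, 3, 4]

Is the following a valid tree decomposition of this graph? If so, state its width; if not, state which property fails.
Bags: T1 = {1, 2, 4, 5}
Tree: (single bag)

A tree decomposition must satisfy three properties: every vertex lies in some bag; for every edge, both endpoints lie together in some bag; and for every vertex, the bags containing it form a connected subtree. Here vertex 3 appears in no bag, so the decomposition is invalid.

No — vertex 3 appears in no bag.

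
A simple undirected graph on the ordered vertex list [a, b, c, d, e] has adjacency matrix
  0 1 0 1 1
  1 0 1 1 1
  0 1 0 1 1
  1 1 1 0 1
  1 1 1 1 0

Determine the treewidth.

3

A width-3 tree decomposition is:
Bags: B1 = {a, b, d, e}  B2 = {b, c, d, e}
Tree: B1–B2
Each bag holds 4 vertices, so the decomposition has width 3, which upper-bounds the treewidth. Conversely, {b, c, d, e} is a clique of size 4, and the vertices of any clique must share a bag in every tree decomposition; so some bag has ≥ 4 vertices and tw(G) ≥ 3. Hence tw(G) = 3 exactly.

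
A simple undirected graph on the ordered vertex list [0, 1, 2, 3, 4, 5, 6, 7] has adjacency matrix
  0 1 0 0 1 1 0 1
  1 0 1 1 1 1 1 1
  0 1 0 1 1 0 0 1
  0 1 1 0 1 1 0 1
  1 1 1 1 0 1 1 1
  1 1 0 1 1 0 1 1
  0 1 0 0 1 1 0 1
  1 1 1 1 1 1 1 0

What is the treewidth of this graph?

A width-4 tree decomposition is:
Bags: B1 = {1, 2, 3, 4, 7}  B2 = {1, 3, 4, 5, 7}  B3 = {1, 4, 5, 6, 7}  B4 = {0, 1, 4, 5, 7}
Tree: B1–B2, B2–B3, B2–B4
Each bag holds 5 vertices, so the decomposition has width 4, which upper-bounds the treewidth. For the lower bound, the 5 vertices {1, 2, 3, 4, 7} are pairwise adjacent, and any tree decomposition puts a clique entirely inside one bag — forcing width ≥ 4. Combining the bounds, tw(G) = 4.

4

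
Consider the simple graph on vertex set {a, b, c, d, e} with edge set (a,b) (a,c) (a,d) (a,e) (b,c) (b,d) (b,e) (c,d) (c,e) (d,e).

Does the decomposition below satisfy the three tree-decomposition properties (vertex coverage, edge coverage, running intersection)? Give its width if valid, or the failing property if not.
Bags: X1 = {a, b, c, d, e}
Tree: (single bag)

Yes; width 4.

Vertex coverage: the bags together contain {a, b, c, d, e}, the full vertex set. Edge coverage: each edge of G has both endpoints in at least one bag. Running intersection: for every vertex, the bags containing it form a connected subtree. All three properties hold, so this is a valid tree decomposition of width max|bag| − 1 = 4, and hence tw(G) ≤ 4.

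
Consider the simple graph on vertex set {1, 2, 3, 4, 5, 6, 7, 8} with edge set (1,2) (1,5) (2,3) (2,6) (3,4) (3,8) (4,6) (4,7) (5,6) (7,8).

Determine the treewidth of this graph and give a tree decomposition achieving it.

Treewidth 2.
One such decomposition:
Bags: B1 = {1, 5, 6}  B2 = {1, 2, 6}  B3 = {2, 4, 6}  B4 = {2, 3, 4}  B5 = {3, 4, 7}  B6 = {3, 7, 8}
Tree: B1–B2, B2–B3, B3–B4, B4–B5, B5–B6

Every bag has size at most 3, so the width is 3 − 1 = 2 and tw(G) ≤ 2. For the lower bound, G contains the cycle 5–1–2–6–5, so G is not a forest; only forests have treewidth ≤ 1, hence tw(G) ≥ 2. Combining the bounds, tw(G) = 2.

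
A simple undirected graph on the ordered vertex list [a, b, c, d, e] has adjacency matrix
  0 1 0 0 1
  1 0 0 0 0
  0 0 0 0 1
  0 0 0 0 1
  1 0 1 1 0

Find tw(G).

1

A width-1 tree decomposition is:
Bags: B1 = {a, e}  B2 = {d, e}  B3 = {c, e}  B4 = {a, b}
Tree: B1–B2, B1–B3, B1–B4
Every bag has size at most 2, so the width is 2 − 1 = 1 and tw(G) ≤ 1. Any graph with an edge has treewidth ≥ 1, and G has the edge e–a. Hence tw(G) = 1 exactly.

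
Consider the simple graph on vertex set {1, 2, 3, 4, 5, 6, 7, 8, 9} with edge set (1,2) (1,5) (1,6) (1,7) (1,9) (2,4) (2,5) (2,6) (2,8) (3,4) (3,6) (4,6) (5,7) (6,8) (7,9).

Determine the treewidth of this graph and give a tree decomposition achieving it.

Every bag has size at most 3, so the width is 3 − 1 = 2 and tw(G) ≤ 2. For the lower bound, the 3 vertices {2, 6, 8} are pairwise adjacent, and any tree decomposition puts a clique entirely inside one bag — forcing width ≥ 2. Hence tw(G) = 2 exactly.

Treewidth 2.
One optimal decomposition is:
Bags: B1 = {2, 6, 8}  B2 = {2, 4, 6}  B3 = {3, 4, 6}  B4 = {1, 2, 6}  B5 = {1, 2, 5}  B6 = {1, 5, 7}  B7 = {1, 7, 9}
Tree: B1–B2, B2–B3, B1–B4, B4–B5, B5–B6, B6–B7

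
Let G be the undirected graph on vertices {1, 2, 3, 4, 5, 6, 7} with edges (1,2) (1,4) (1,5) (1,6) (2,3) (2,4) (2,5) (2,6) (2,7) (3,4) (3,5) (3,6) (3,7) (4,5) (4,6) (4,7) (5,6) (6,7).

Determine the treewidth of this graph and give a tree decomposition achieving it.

Treewidth 4.
One such decomposition:
Bags: B1 = {2, 3, 4, 6, 7}  B2 = {2, 3, 4, 5, 6}  B3 = {1, 2, 4, 5, 6}
Tree: B1–B2, B2–B3

Every bag has size at most 5, so the width is 5 − 1 = 4 and tw(G) ≤ 4. Conversely, {1, 2, 4, 5, 6} is a clique of size 5, and the vertices of any clique must share a bag in every tree decomposition; so some bag has ≥ 5 vertices and tw(G) ≥ 4. Therefore the treewidth is 4.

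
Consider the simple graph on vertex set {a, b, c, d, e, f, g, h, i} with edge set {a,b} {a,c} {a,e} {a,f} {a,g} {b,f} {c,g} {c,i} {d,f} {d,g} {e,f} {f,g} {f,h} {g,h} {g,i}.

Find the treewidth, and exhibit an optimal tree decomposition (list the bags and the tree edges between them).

Every bag has size at most 3, so the width is 3 − 1 = 2 and tw(G) ≤ 2. On the other hand G contains the 3-clique {a, c, g}. A clique must lie in a single bag of any decomposition, so no decomposition can have width below 2. The upper and lower bounds meet at 2, so that is the treewidth.

Treewidth 2.
Bags: B1 = {a, c, g}  B2 = {c, g, i}  B3 = {a, f, g}  B4 = {a, b, f}  B5 = {f, g, h}  B6 = {d, f, g}  B7 = {a, e, f}
Tree: B1–B2, B1–B3, B3–B4, B3–B5, B5–B6, B4–B7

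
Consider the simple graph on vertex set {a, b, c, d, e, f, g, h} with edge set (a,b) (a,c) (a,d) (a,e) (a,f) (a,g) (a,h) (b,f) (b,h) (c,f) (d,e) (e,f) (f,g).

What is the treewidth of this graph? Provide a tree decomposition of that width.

Treewidth 2.
Bags: B1 = {a, b, f}  B2 = {a, f, g}  B3 = {a, b, h}  B4 = {a, c, f}  B5 = {a, e, f}  B6 = {a, d, e}
Tree: B1–B2, B1–B3, B2–B4, B4–B5, B5–B6

Every bag has size at most 3, so the width is 3 − 1 = 2 and tw(G) ≤ 2. For the lower bound, the 3 vertices {a, d, e} are pairwise adjacent, and any tree decomposition puts a clique entirely inside one bag — forcing width ≥ 2. The upper and lower bounds meet at 2, so that is the treewidth.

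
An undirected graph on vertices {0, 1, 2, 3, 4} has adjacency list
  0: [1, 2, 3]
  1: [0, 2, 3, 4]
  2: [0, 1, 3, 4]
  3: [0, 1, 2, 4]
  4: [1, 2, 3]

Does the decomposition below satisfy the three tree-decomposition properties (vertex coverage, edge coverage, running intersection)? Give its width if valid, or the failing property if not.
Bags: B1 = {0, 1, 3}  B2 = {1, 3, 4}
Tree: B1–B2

A tree decomposition must satisfy three properties: every vertex lies in some bag; for every edge, both endpoints lie together in some bag; and for every vertex, the bags containing it form a connected subtree. Here vertex 2 appears in no bag, so the decomposition is invalid.

No — vertex 2 appears in no bag.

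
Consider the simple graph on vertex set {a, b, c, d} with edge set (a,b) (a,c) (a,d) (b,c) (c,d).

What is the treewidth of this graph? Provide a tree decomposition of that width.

Treewidth 2.
Bags: B1 = {a, c, d}  B2 = {a, b, c}
Tree: B1–B2

Every bag has size at most 3, so the width is 3 − 1 = 2 and tw(G) ≤ 2. Conversely, {a, c, d} is a clique of size 3, and the vertices of any clique must share a bag in every tree decomposition; so some bag has ≥ 3 vertices and tw(G) ≥ 2. Combining the bounds, tw(G) = 2.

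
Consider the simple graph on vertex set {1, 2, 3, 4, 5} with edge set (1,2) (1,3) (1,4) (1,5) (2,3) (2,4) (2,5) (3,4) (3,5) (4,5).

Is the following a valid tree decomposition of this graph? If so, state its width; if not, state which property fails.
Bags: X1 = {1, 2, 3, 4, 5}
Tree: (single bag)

Vertex coverage: the bags together contain {1, 2, 3, 4, 5}, the full vertex set. Edge coverage: each edge of G has both endpoints in at least one bag. Running intersection: for every vertex, the bags containing it form a connected subtree. All three properties hold, so this is a valid tree decomposition of width max|bag| − 1 = 4, and hence tw(G) ≤ 4.

Yes; width 4.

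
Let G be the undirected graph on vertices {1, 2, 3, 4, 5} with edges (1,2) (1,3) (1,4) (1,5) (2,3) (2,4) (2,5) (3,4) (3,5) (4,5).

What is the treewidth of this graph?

4

A width-4 tree decomposition is:
Bags: B1 = {1, 2, 3, 4, 5}
Tree: (single bag)
A single bag containing all 5 vertices is trivially a valid decomposition of width 4. For the lower bound, the 5 vertices {1, 2, 3, 4, 5} are pairwise adjacent, and any tree decomposition puts a clique entirely inside one bag — forcing width ≥ 4. Therefore the treewidth is 4.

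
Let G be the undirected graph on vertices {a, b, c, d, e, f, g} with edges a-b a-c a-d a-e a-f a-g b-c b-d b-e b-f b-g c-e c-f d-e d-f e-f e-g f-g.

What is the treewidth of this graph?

A width-4 tree decomposition is:
Bags: B1 = {a, b, c, e, f}  B2 = {a, b, e, f, g}  B3 = {a, b, d, e, f}
Tree: B1–B2, B2–B3
Each bag holds 5 vertices, so the decomposition has width 4, which upper-bounds the treewidth. Conversely, {a, b, d, e, f} is a clique of size 5, and the vertices of any clique must share a bag in every tree decomposition; so some bag has ≥ 5 vertices and tw(G) ≥ 4. Hence tw(G) = 4 exactly.

4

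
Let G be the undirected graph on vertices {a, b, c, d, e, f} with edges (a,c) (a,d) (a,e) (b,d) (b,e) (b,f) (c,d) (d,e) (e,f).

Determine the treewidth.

A width-2 tree decomposition is:
Bags: B1 = {a, d, e}  B2 = {a, c, d}  B3 = {b, d, e}  B4 = {b, e, f}
Tree: B1–B2, B1–B3, B3–B4
The largest bag has 3 vertices, giving width 2; this decomposition certifies tw(G) ≤ 2. On the other hand G contains the 3-clique {a, d, e}. A clique must lie in a single bag of any decomposition, so no decomposition can have width below 2. Combining the bounds, tw(G) = 2.

2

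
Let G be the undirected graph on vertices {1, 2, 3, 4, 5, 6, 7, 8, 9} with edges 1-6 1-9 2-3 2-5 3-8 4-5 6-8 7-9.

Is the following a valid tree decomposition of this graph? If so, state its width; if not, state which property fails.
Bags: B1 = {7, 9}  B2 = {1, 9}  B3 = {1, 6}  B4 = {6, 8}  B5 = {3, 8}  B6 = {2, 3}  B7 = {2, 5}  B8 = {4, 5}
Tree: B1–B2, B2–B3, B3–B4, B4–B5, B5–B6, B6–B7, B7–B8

Vertex coverage: the bags together contain {1, 2, 3, 4, 5, 6, 7, 8, 9}, the full vertex set. Edge coverage: each edge of G has both endpoints in at least one bag. Running intersection: for every vertex, the bags containing it form a connected subtree. All three properties hold, so this is a valid tree decomposition of width max|bag| − 1 = 1, and hence tw(G) ≤ 1.

Yes; width 1.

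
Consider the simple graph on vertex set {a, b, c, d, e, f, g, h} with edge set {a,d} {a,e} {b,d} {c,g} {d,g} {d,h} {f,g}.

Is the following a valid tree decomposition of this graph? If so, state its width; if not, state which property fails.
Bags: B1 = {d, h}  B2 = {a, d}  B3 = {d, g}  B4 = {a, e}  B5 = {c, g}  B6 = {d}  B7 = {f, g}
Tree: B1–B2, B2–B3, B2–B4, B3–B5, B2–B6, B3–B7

No — vertex b appears in no bag.

A tree decomposition must satisfy three properties: every vertex lies in some bag; for every edge, both endpoints lie together in some bag; and for every vertex, the bags containing it form a connected subtree. Here vertex b appears in no bag, so the decomposition is invalid.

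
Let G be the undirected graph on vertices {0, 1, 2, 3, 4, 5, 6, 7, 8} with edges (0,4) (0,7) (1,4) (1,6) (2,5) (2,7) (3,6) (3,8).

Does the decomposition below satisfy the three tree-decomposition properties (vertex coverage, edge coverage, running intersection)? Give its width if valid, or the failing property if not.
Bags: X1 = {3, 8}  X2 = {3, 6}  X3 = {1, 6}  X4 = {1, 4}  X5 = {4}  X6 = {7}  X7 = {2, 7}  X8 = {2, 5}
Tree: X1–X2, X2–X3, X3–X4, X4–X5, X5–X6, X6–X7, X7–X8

A tree decomposition must satisfy three properties: every vertex lies in some bag; for every edge, both endpoints lie together in some bag; and for every vertex, the bags containing it form a connected subtree. Here vertex 0 appears in no bag, so the decomposition is invalid.

No — vertex 0 appears in no bag.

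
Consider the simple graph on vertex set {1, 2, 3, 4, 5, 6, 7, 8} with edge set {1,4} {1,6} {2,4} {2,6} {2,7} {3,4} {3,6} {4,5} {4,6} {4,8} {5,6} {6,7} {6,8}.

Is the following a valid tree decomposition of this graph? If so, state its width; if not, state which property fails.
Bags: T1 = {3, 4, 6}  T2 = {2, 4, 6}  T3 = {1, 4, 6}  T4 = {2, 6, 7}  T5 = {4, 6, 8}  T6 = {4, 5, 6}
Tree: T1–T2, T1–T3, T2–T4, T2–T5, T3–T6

Vertex coverage: the bags together contain {1, 2, 3, 4, 5, 6, 7, 8}, the full vertex set. Edge coverage: each edge of G has both endpoints in at least one bag. Running intersection: for every vertex, the bags containing it form a connected subtree. All three properties hold, so this is a valid tree decomposition of width max|bag| − 1 = 2, and hence tw(G) ≤ 2.

Yes; width 2.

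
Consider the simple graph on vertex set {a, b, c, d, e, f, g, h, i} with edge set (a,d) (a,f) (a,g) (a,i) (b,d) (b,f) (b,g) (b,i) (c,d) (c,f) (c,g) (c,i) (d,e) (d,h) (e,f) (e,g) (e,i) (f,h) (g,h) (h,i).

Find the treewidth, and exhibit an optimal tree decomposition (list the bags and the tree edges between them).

Every bag has size at most 5, so the width is 5 − 1 = 4 and tw(G) ≤ 4. For the lower bound: the 5 vertex sets {g,h}, {c,i}, {e,f}, {d}, {b} are disjoint, each induces a connected subgraph, and every pair is joined by at least one edge of G. Contracting each set to a single vertex therefore yields K_{5} as a minor, and since treewidth is minor-monotone, tw(G) ≥ tw(K_{5}) = 4. Combining the bounds, tw(G) = 4.

Treewidth 4.
One optimal decomposition is:
Bags: B1 = {d, f, g, h, i}  B2 = {c, d, f, g, i}  B3 = {d, e, f, g, i}  B4 = {b, d, f, g, i}  B5 = {a, d, f, g, i}
Tree: B1–B2, B2–B3, B3–B4, B4–B5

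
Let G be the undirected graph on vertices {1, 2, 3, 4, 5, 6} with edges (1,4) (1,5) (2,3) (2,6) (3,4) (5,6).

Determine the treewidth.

A width-2 tree decomposition is:
Bags: B1 = {2, 3, 6}  B2 = {3, 4, 6}  B3 = {1, 4, 6}  B4 = {1, 5, 6}
Tree: B1–B2, B2–B3, B3–B4
Each bag holds 3 vertices, so the decomposition has width 2, which upper-bounds the treewidth. The edges 6–2–3–4–1–5–6 form a cycle, so G is not a tree and its treewidth is at least 2. Therefore the treewidth is 2.

2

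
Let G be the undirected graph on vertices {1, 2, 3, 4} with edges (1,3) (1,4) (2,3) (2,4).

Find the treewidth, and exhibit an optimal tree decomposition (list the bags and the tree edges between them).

Treewidth 2.
Bags: B1 = {1, 3, 4}  B2 = {2, 3, 4}
Tree: B1–B2

Each bag holds 3 vertices, so the decomposition has width 2, which upper-bounds the treewidth. For the lower bound, G contains the cycle 3–1–4–2–3, so G is not a forest; only forests have treewidth ≤ 1, hence tw(G) ≥ 2. The upper and lower bounds meet at 2, so that is the treewidth.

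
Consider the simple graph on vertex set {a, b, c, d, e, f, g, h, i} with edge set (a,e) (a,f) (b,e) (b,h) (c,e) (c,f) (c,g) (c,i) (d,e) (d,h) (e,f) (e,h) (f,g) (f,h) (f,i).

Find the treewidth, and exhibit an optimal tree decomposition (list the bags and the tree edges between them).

Every bag has size at most 3, so the width is 3 − 1 = 2 and tw(G) ≤ 2. Conversely, {d, e, h} is a clique of size 3, and the vertices of any clique must share a bag in every tree decomposition; so some bag has ≥ 3 vertices and tw(G) ≥ 2. Therefore the treewidth is 2.

Treewidth 2.
Bags: B1 = {c, f, g}  B2 = {c, e, f}  B3 = {e, f, h}  B4 = {b, e, h}  B5 = {d, e, h}  B6 = {c, f, i}  B7 = {a, e, f}
Tree: B1–B2, B2–B3, B3–B4, B4–B5, B1–B6, B3–B7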